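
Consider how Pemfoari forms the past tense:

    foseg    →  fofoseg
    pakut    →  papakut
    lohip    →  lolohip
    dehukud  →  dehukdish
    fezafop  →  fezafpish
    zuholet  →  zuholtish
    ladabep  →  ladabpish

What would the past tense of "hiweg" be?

hihiweg

lohip and fezafop both end in -p yet inflect differently (lolohip, fezafpish), so the final letter is not what conditions the rule; the number of vowels is.
"hiweg" has 2 vowels. The stems with 2 vowels (foseg → fofoseg, pakut → papakut, lohip → lolohip) repeat the first consonant+vowel as a prefix.
So hiweg → hihiweg.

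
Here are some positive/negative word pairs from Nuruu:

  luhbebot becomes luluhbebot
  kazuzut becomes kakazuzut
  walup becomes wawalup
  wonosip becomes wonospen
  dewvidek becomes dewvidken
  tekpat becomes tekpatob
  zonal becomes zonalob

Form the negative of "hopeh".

walup and wonosip both end in -p yet inflect differently (wawalup, wonospen), so the final letter is not what conditions the rule; the last vowel is.
"hopeh" has last vowel 'e'. The one such stem in the data (dewvidek → dewvidken) deletes the last vowel and adds -en (as does wonosip), so the same rule applies.
So hopeh → hophen.

hophen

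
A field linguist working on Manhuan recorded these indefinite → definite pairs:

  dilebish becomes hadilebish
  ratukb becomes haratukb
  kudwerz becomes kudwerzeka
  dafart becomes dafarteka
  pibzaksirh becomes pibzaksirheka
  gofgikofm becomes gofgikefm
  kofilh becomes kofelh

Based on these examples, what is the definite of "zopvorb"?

zopvorbeka

dilebish and pibzaksirh both end in -h yet inflect differently (hadilebish, pibzaksirheka), so the final letter is not what conditions the rule; the second-to-last letter is.
"zopvorb" has second-to-last letter 'r'. The stems whose second-to-last letter is 'r' (kudwerz → kudwerzeka, dafart → dafarteka, pibzaksirh → pibzaksirheka) add -eka.
So zopvorb → zopvorbeka.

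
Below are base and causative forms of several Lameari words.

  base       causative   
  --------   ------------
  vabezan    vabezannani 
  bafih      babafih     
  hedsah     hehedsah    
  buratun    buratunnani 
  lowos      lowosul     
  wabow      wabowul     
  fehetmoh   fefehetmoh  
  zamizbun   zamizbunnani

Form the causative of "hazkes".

hedsah and vabezan both have last vowel 'a' yet inflect differently (hehedsah, vabezannani), so the last vowel is not what conditions the rule; the final letter is.
"hazkes" ends in -s. The one such stem in the data (lowos → lowosul) adds -ul, so the same rule applies.
The other patterns: stems ending in -h repeat the first consonant+vowel as a prefix; stems ending in -n double the final consonant and add -ani.
So hazkes → hazkesul.

hazkesul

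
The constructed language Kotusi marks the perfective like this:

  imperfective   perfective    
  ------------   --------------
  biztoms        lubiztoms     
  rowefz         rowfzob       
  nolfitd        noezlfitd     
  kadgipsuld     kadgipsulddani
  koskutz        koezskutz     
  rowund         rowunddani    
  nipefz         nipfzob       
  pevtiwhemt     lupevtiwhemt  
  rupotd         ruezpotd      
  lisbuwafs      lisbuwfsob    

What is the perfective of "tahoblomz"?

lutahoblomz

"tahoblomz" has second-to-last letter 'm'. The stems whose second-to-last letter is 'm' (biztoms → lubiztoms, pevtiwhemt → lupevtiwhemt) add the prefix lu-.
The other patterns: stems whose second-to-last letter is 'f' delete the last vowel and add -ob; stems whose second-to-last letter is 't' insert -ez- after the first vowel; stems whose second-to-last letter is 'l' or 'n' double the final consonant and add -ani.
So tahoblomz → lutahoblomz.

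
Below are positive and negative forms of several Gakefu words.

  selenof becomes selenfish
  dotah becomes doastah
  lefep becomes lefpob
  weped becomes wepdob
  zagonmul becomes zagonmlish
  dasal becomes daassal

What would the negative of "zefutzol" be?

dasal and zagonmul both end in -l yet inflect differently (daassal, zagonmlish), so the final letter is not what conditions the rule; the last vowel is.
"zefutzol" has last vowel 'o'. The one such stem in the data (selenof → selenfish) deletes the last vowel and adds -ish (as does zagonmul), so the same rule applies.
The other patterns: stems whose last vowel is 'e' delete the last vowel and add -ob; stems whose last vowel is 'a' insert -as- after the first vowel.
So zefutzol → zefutzlish.

zefutzlish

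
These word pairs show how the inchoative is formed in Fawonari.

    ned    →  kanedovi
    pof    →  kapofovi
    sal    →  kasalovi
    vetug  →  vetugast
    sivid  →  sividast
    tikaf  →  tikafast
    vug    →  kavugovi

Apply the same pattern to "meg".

sivid and ned both end in -d yet inflect differently (sividast, kanedovi), so the final letter is not what conditions the rule; the number of vowels is.
"meg" has 1 vowel. The stems with 1 vowel (ned → kanedovi, pof → kapofovi, sal → kasalovi) add ka- … -ovi around the stem.
The other pattern: stems with 2 vowels add -ast.
So meg → kamegovi.

kamegovi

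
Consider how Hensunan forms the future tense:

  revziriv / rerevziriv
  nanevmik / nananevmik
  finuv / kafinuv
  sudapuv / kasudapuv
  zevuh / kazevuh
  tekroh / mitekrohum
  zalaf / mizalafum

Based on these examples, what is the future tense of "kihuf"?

kakihuf

revziriv and finuv both end in -v yet inflect differently (rerevziriv, kafinuv), so the final letter is not what conditions the rule; the last vowel is.
"kihuf" has last vowel 'u'. The stems whose last vowel is 'u' (finuv → kafinuv, sudapuv → kasudapuv, zevuh → kazevuh) add the prefix ka-.
The other patterns: stems whose last vowel is 'i' repeat the first consonant+vowel as a prefix; stems whose last vowel is 'a' or 'o' add mi- … -um around the stem.
So kihuf → kakihuf.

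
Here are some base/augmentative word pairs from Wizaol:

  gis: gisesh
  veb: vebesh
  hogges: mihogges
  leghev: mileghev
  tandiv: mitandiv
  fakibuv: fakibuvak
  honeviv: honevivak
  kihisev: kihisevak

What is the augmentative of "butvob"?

gis and hogges both end in -s yet inflect differently (gisesh, mihogges), so the final letter is not what conditions the rule; the number of vowels is.
"butvob" has 2 vowels. The stems with 2 vowels (hogges → mihogges, leghev → mileghev, tandiv → mitandiv) add the prefix mi-.
The other patterns: stems with 1 vowel add -esh; stems with 3 vowels add -ak.
So butvob → mibutvob.

mibutvob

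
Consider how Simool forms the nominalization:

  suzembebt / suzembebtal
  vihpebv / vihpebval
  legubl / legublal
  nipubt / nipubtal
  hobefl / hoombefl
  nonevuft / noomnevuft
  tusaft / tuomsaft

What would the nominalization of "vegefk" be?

legubl and hobefl both end in -l yet inflect differently (legublal, hoombefl), so the final letter is not what conditions the rule; the second-to-last letter is.
"vegefk" has second-to-last letter 'f'. The stems whose second-to-last letter is 'f' (hobefl → hoombefl, nonevuft → noomnevuft, tusaft → tuomsaft) insert -om- after the first vowel.
The other pattern: stems whose second-to-last letter is 'b' add -al.
So vegefk → veomgefk.

veomgefk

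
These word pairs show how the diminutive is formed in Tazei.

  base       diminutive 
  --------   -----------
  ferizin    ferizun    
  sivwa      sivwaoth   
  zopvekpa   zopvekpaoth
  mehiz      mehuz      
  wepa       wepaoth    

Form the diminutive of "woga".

wogaoth

zopvekpa and ferizin both have 3 vowels yet inflect differently (zopvekpaoth, ferizun), so the number of vowels is not what conditions the rule; the final letter is.
"woga" ends in -a. The stems ending in -a (zopvekpa → zopvekpaoth, sivwa → sivwaoth, wepa → wepaoth) add -oth.
So woga → wogaoth.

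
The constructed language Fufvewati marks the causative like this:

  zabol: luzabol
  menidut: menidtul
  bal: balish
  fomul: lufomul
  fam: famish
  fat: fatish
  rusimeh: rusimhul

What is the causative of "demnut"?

ludemnut

"demnut" has 2 vowels. The stems with 2 vowels (fomul → lufomul, zabol → luzabol) add the prefix lu-.
The other patterns: stems with 1 vowel add -ish; stems with 3 vowels delete the last vowel and add -ul.
So demnut → ludemnut.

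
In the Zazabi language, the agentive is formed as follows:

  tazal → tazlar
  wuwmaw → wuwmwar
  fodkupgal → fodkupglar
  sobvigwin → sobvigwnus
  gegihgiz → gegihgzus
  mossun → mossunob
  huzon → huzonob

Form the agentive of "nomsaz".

nomszar

"nomsaz" has last vowel 'a'. The stems whose last vowel is 'a' (tazal → tazlar, wuwmaw → wuwmwar, fodkupgal → fodkupglar) delete the last vowel and add -ar.
The other patterns: stems whose last vowel is 'i' delete the last vowel and add -us; stems whose last vowel is 'o' or 'u' add -ob.
So nomsaz → nomszar.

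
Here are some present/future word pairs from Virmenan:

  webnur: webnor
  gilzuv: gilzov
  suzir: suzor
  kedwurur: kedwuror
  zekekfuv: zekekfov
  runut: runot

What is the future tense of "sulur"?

Every pair shown (webnur → webnor, gilzuv → gilzov, suzir → suzor, …) follows the same rule: change the last vowel to 'o'.
So sulur → sulor.

sulor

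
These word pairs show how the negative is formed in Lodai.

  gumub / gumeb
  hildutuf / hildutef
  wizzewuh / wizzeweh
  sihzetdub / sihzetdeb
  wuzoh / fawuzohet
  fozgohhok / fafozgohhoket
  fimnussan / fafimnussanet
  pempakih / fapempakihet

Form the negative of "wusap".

wizzewuh and wuzoh both end in -h yet inflect differently (wizzeweh, fawuzohet), so the final letter is not what conditions the rule; the last vowel is.
"wusap" has last vowel 'a'. The one such stem in the data (fimnussan → fafimnussanet) adds fa- … -et around the stem, so the same rule applies.
The other pattern: stems whose last vowel is 'u' change the last vowel to 'e'.
So wusap → fawusapet.

fawusapet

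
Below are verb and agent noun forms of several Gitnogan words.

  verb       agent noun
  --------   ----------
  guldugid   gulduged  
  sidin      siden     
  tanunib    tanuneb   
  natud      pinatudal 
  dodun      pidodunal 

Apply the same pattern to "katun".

pikatunal

guldugid and natud both end in -d yet inflect differently (gulduged, pinatudal), so the final letter is not what conditions the rule; the last vowel is.
"katun" has last vowel 'u'. The stems whose last vowel is 'u' (natud → pinatudal, dodun → pidodunal) add pi- … -al around the stem.
The other pattern: stems whose last vowel is 'i' change the last vowel to 'e'.
So katun → pikatunal.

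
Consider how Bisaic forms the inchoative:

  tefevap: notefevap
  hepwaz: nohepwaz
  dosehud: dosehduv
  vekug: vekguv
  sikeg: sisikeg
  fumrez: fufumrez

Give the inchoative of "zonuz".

vekug and sikeg both end in -g yet inflect differently (vekguv, sisikeg), so the final letter is not what conditions the rule; the last vowel is.
"zonuz" has last vowel 'u'. The stems whose last vowel is 'u' (dosehud → dosehduv, vekug → vekguv) delete the last vowel and add -uv.
So zonuz → zonzuv.

zonzuv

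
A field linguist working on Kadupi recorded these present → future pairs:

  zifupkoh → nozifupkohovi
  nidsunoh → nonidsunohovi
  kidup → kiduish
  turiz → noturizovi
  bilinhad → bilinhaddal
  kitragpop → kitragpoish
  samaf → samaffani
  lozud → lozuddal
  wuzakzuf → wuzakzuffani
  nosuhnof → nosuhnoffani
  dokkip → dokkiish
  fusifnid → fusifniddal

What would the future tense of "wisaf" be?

"wisaf" ends in -f. The stems ending in -f (nosuhnof → nosuhnoffani, wuzakzuf → wuzakzuffani, samaf → samaffani) double the final consonant and add -ani.
So wisaf → wisaffani.

wisaffani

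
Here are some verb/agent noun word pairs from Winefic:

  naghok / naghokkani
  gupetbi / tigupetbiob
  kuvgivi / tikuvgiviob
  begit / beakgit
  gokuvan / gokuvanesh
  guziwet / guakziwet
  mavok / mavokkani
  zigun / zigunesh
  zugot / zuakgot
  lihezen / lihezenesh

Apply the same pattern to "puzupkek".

"puzupkek" ends in -k. The stems ending in -k (mavok → mavokkani, naghok → naghokkani) double the final consonant and add -ani.
The other patterns: stems ending in -n add -esh; stems ending in -t insert -ak- after the first vowel; stems ending in -i add ti- … -ob around the stem.
So puzupkek → puzupkekkani.

puzupkekkani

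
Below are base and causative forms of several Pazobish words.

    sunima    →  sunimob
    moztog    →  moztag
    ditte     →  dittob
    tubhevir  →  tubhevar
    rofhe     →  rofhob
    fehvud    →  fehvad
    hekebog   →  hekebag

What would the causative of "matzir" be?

rofhe and moztog both have 2 vowels yet inflect differently (rofhob, moztag), so the number of vowels is not what conditions the rule; whether the stem ends in a vowel or a consonant is.
"matzir" ends in a consonant. The stems ending in a consonant (moztog → moztag, hekebog → hekebag, fehvud → fehvad) change the last vowel to 'a'.
The other pattern: stems ending in a vowel drop the final letter and add -ob.
So matzir → matzar.

matzar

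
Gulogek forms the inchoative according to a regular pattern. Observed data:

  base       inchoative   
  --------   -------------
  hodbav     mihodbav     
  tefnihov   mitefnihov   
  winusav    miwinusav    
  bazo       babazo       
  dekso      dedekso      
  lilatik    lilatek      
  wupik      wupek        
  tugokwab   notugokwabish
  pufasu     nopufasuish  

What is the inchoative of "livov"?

milivov

"livov" ends in -v. The stems ending in -v (hodbav → mihodbav, tefnihov → mitefnihov, winusav → miwinusav) add the prefix mi-.
The other patterns: stems ending in -o repeat the first consonant+vowel as a prefix; stems ending in -k change the last vowel to 'e'; stems ending in -b or -u add no- … -ish around the stem.
So livov → milivov.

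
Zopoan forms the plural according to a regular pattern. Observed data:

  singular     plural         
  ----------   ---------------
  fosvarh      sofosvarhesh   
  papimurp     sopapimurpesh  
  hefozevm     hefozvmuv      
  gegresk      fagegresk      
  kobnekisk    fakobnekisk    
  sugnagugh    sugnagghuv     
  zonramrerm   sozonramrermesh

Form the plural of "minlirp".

"minlirp" has second-to-last letter 'r'. The stems whose second-to-last letter is 'r' (fosvarh → sofosvarhesh, papimurp → sopapimurpesh, zonramrerm → sozonramrermesh) add so- … -esh around the stem.
The other patterns: stems whose second-to-last letter is 's' add the prefix fa-; stems whose second-to-last letter is 'g' or 'v' delete the last vowel and add -uv.
So minlirp → sominlirpesh.

sominlirpesh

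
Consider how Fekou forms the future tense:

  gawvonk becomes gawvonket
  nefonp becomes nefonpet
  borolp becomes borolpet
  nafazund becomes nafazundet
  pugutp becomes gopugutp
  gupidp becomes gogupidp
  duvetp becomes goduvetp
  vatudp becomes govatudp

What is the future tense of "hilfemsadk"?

gohilfemsadk

nefonp and pugutp both end in -p yet inflect differently (nefonpet, gopugutp), so the final letter is not what conditions the rule; the second-to-last letter is.
"hilfemsadk" has second-to-last letter 'd'. The stems whose second-to-last letter is 'd' (gupidp → gogupidp, vatudp → govatudp) add the prefix go-.
The other pattern: stems whose second-to-last letter is 'l' or 'n' add -et.
So hilfemsadk → gohilfemsadk.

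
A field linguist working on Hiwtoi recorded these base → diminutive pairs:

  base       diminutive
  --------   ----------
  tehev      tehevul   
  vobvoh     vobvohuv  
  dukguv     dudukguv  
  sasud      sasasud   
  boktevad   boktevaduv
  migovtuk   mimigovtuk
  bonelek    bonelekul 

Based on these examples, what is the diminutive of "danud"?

"danud" has last vowel 'u'. The stems whose last vowel is 'u' (migovtuk → mimigovtuk, sasud → sasasud, dukguv → dudukguv) repeat the first consonant+vowel as a prefix.
So danud → dadanud.

dadanud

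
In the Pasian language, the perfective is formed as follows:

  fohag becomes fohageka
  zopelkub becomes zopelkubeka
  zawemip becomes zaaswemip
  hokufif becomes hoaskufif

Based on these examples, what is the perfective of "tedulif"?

zopelkub and zawemip both begin with z- yet inflect differently (zopelkubeka, zaaswemip), so the first letter is not what conditions the rule; the final letter is.
"tedulif" ends in -f. The one such stem in the data (hokufif → hoaskufif) inserts -as- after the first vowel (as does zawemip), so the same rule applies.
The other pattern: stems ending in -b or -g add -eka.
So tedulif → teasdulif.

teasdulif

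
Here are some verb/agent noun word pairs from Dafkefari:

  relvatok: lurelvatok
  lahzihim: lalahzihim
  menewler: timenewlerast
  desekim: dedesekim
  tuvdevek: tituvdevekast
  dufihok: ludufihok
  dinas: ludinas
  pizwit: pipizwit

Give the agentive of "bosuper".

relvatok and tuvdevek both end in -k yet inflect differently (lurelvatok, tituvdevekast), so the final letter is not what conditions the rule; the last vowel is.
"bosuper" has last vowel 'e'. The stems whose last vowel is 'e' (menewler → timenewlerast, tuvdevek → tituvdevekast) add ti- … -ast around the stem.
The other patterns: stems whose last vowel is 'i' repeat the first consonant+vowel as a prefix; stems whose last vowel is 'a' or 'o' add the prefix lu-.
So bosuper → tibosuperast.

tibosuperast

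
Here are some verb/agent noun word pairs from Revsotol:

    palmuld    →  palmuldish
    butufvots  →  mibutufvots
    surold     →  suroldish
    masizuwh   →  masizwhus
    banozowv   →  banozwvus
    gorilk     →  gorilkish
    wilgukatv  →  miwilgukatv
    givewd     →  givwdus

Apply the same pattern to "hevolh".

surold and givewd both end in -d yet inflect differently (suroldish, givwdus), so the final letter is not what conditions the rule; the second-to-last letter is.
"hevolh" has second-to-last letter 'l'. The stems whose second-to-last letter is 'l' (gorilk → gorilkish, surold → suroldish, palmuld → palmuldish) add -ish.
So hevolh → hevolhish.

hevolhish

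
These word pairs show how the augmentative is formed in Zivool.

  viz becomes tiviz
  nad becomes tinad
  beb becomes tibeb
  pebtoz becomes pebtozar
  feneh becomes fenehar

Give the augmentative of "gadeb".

gadebar

viz and pebtoz both end in -z yet inflect differently (tiviz, pebtozar), so the final letter is not what conditions the rule; the number of vowels is.
"gadeb" has 2 vowels. The stems with 2 vowels (pebtoz → pebtozar, feneh → fenehar) add -ar.
So gadeb → gadebar.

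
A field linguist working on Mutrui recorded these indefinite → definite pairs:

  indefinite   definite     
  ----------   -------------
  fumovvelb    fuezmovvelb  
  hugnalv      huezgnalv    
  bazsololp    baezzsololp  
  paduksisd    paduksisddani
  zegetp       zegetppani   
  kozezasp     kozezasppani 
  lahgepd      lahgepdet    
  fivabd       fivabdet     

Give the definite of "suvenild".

suezvenild

"suvenild" has second-to-last letter 'l'. The stems whose second-to-last letter is 'l' (fumovvelb → fuezmovvelb, hugnalv → huezgnalv, bazsololp → baezzsololp) insert -ez- after the first vowel.
The other patterns: stems whose second-to-last letter is 's' or 't' double the final consonant and add -ani; stems whose second-to-last letter is 'b' or 'p' add -et.
So suvenild → suezvenild.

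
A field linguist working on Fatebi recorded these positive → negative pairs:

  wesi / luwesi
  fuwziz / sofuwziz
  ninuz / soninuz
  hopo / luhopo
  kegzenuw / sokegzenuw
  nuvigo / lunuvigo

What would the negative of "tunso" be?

lutunso

wesi and fuwziz both have last vowel 'i' yet inflect differently (luwesi, sofuwziz), so the last vowel is not what conditions the rule; whether the stem ends in a vowel or a consonant is.
"tunso" ends in a vowel. The stems ending in a vowel (nuvigo → lunuvigo, hopo → luhopo, wesi → luwesi) add the prefix lu-.
The other pattern: stems ending in a consonant add the prefix so-.
So tunso → lutunso.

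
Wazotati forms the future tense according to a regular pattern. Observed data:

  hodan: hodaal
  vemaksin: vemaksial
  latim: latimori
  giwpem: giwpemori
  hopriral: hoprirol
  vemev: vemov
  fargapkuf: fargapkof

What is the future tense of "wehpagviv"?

wehpagvov

"wehpagviv" ends in -v. The one such stem in the data (vemev → vemov) changes the last vowel to 'o' (as do hopriral, fargapkuf), so the same rule applies.
So wehpagviv → wehpagvov.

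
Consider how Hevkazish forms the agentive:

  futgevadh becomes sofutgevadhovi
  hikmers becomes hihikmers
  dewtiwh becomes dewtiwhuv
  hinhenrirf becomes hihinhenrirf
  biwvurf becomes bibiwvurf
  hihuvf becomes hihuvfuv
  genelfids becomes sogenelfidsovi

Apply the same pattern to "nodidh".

sonodidhovi

hikmers and genelfids both end in -s yet inflect differently (hihikmers, sogenelfidsovi), so the final letter is not what conditions the rule; the second-to-last letter is.
"nodidh" has second-to-last letter 'd'. The stems whose second-to-last letter is 'd' (genelfids → sogenelfidsovi, futgevadh → sofutgevadhovi) add so- … -ovi around the stem.
The other patterns: stems whose second-to-last letter is 'r' repeat the first consonant+vowel as a prefix; stems whose second-to-last letter is 'v' or 'w' add -uv.
So nodidh → sonodidhovi.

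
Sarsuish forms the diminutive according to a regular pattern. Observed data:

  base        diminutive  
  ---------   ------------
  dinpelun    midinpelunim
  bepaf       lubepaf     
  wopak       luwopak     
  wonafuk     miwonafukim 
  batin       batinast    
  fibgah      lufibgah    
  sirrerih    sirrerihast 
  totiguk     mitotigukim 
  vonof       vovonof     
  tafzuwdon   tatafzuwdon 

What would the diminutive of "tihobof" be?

titihobof

"tihobof" has last vowel 'o'. The stems whose last vowel is 'o' (tafzuwdon → tatafzuwdon, vonof → vovonof) repeat the first consonant+vowel as a prefix.
The other patterns: stems whose last vowel is 'u' add mi- … -im around the stem; stems whose last vowel is 'i' add -ast; stems whose last vowel is 'a' add the prefix lu-.
So tihobof → titihobof.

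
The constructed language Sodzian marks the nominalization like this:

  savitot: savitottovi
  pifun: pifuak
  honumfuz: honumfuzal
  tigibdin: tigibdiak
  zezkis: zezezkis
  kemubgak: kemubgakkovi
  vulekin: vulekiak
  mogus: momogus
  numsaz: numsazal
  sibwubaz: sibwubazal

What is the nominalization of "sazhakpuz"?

pifun and honumfuz both have last vowel 'u' yet inflect differently (pifuak, honumfuzal), so the last vowel is not what conditions the rule; the final letter is.
"sazhakpuz" ends in -z. The stems ending in -z (honumfuz → honumfuzal, sibwubaz → sibwubazal, numsaz → numsazal) add -al.
So sazhakpuz → sazhakpuzal.

sazhakpuzal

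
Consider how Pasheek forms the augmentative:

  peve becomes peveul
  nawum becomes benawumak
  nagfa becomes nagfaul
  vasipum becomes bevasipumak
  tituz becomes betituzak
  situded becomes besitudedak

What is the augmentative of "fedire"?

peve and situded both have last vowel 'e' yet inflect differently (peveul, besitudedak), so the last vowel is not what conditions the rule; whether the stem ends in a vowel or a consonant is.
"fedire" ends in a vowel. The stems ending in a vowel (nagfa → nagfaul, peve → peveul) add -ul.
The other pattern: stems ending in a consonant add be- … -ak around the stem.
So fedire → fedireul.

fedireul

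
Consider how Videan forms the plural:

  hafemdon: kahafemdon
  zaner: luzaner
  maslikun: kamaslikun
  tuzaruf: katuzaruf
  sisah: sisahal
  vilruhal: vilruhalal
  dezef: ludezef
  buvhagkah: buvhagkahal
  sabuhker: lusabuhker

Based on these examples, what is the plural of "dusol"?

kadusol

"dusol" has last vowel 'o'. The one such stem in the data (hafemdon → kahafemdon) adds the prefix ka-, so the same rule applies.
The other patterns: stems whose last vowel is 'e' add the prefix lu-; stems whose last vowel is 'a' add -al.
So dusol → kadusol.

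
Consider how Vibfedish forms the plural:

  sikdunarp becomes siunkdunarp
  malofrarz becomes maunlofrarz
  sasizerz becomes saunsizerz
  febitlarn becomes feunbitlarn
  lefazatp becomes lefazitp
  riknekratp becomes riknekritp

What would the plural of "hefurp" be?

"hefurp" has second-to-last letter 'r'. The stems whose second-to-last letter is 'r' (sasizerz → saunsizerz, febitlarn → feunbitlarn, sikdunarp → siunkdunarp) insert -un- after the first vowel.
So hefurp → heunfurp.

heunfurp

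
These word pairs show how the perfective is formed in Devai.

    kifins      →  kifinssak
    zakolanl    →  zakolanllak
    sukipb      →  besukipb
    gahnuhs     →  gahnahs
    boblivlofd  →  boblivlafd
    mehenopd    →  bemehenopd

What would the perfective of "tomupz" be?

mehenopd and boblivlofd both end in -d yet inflect differently (bemehenopd, boblivlafd), so the final letter is not what conditions the rule; the second-to-last letter is.
"tomupz" has second-to-last letter 'p'. The stems whose second-to-last letter is 'p' (mehenopd → bemehenopd, sukipb → besukipb) add the prefix be-.
The other patterns: stems whose second-to-last letter is 'n' double the final consonant and add -ak; stems whose second-to-last letter is 'f' or 'h' change the last vowel to 'a'.
So tomupz → betomupz.

betomupz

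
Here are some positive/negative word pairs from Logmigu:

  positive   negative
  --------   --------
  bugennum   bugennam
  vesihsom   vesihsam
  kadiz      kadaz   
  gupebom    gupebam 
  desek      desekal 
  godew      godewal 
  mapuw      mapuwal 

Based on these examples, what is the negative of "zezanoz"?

zezanaz

"zezanoz" ends in -z. The one such stem in the data (kadiz → kadaz) changes the last vowel to 'a' (as do bugennum, vesihsom), so the same rule applies.
The other pattern: stems ending in -k or -w add -al.
So zezanoz → zezanaz.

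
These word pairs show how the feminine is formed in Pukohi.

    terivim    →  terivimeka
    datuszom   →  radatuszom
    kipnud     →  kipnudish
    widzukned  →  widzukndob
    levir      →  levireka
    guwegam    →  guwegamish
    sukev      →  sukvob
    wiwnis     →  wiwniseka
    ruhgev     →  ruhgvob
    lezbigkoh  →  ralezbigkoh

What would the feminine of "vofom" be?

ravofom

terivim and guwegam both end in -m yet inflect differently (terivimeka, guwegamish), so the final letter is not what conditions the rule; the last vowel is.
"vofom" has last vowel 'o'. The stems whose last vowel is 'o' (lezbigkoh → ralezbigkoh, datuszom → radatuszom) add the prefix ra-.
So vofom → ravofom.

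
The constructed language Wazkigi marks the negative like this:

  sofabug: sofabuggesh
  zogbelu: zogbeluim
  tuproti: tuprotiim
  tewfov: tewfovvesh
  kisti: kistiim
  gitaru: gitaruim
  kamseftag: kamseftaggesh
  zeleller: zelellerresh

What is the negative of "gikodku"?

gitaru and sofabug both have last vowel 'u' yet inflect differently (gitaruim, sofabuggesh), so the last vowel is not what conditions the rule; whether the stem ends in a vowel or a consonant is.
"gikodku" ends in a vowel. The stems ending in a vowel (tuproti → tuprotiim, gitaru → gitaruim, zogbelu → zogbeluim) add -im.
So gikodku → gikodkuim.

gikodkuim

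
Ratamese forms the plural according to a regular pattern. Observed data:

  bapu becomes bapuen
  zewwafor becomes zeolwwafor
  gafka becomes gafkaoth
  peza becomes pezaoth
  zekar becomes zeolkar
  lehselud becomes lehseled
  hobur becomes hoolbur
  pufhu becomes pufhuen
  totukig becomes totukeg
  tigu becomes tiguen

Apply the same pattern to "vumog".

vumeg

lehselud and hobur both have last vowel 'u' yet inflect differently (lehseled, hoolbur), so the last vowel is not what conditions the rule; the final letter is.
"vumog" ends in -g. The one such stem in the data (totukig → totukeg) changes the last vowel to 'e' (as does lehselud), so the same rule applies.
So vumog → vumeg.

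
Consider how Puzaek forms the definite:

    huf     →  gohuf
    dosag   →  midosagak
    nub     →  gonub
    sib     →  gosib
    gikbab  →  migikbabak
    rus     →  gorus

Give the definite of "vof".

govof

sib and gikbab both end in -b yet inflect differently (gosib, migikbabak), so the final letter is not what conditions the rule; the number of vowels is.
"vof" has 1 vowel. The stems with 1 vowel (huf → gohuf, sib → gosib, nub → gonub) add the prefix go-.
The other pattern: stems with 2 vowels add mi- … -ak around the stem.
So vof → govof.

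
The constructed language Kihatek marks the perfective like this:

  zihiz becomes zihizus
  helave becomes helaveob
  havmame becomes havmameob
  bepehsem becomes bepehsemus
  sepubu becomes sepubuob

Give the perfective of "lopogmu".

lopogmuob

helave and bepehsem both have last vowel 'e' yet inflect differently (helaveob, bepehsemus), so the last vowel is not what conditions the rule; whether the stem ends in a vowel or a consonant is.
"lopogmu" ends in a vowel. The stems ending in a vowel (sepubu → sepubuob, helave → helaveob, havmame → havmameob) add -ob.
So lopogmu → lopogmuob.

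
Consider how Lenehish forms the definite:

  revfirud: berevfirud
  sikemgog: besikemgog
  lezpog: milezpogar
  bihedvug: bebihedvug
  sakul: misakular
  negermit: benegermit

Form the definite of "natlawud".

benatlawud

lezpog and bihedvug both end in -g yet inflect differently (milezpogar, bebihedvug), so the final letter is not what conditions the rule; the number of vowels is.
"natlawud" has 3 vowels. The stems with 3 vowels (negermit → benegermit, bihedvug → bebihedvug, sikemgog → besikemgog) add the prefix be-.
The other pattern: stems with 2 vowels add mi- … -ar around the stem.
So natlawud → benatlawud.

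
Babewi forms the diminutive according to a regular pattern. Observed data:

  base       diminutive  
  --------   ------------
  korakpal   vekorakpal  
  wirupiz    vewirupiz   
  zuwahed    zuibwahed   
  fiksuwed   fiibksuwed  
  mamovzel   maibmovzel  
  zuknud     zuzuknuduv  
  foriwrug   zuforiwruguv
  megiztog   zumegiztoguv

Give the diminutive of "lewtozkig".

korakpal and mamovzel both end in -l yet inflect differently (vekorakpal, maibmovzel), so the final letter is not what conditions the rule; the last vowel is.
"lewtozkig" has last vowel 'i'. The one such stem in the data (wirupiz → vewirupiz) adds the prefix ve-, so the same rule applies.
So lewtozkig → velewtozkig.

velewtozkig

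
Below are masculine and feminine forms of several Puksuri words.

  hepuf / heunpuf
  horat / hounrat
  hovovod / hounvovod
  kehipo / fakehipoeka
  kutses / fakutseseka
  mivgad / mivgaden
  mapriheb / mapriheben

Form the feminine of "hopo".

"hopo" begins with h-. The stems beginning with h- (hepuf → heunpuf, horat → hounrat, hovovod → hounvovod) insert -un- after the first vowel.
So hopo → hounpo.

hounpo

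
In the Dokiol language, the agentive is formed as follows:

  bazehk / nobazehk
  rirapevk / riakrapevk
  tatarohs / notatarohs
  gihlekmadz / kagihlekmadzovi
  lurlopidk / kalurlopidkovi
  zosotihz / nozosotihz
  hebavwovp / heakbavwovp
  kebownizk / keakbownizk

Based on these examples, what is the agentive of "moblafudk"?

kamoblafudkovi

zosotihz and gihlekmadz both end in -z yet inflect differently (nozosotihz, kagihlekmadzovi), so the final letter is not what conditions the rule; the second-to-last letter is.
"moblafudk" has second-to-last letter 'd'. The stems whose second-to-last letter is 'd' (gihlekmadz → kagihlekmadzovi, lurlopidk → kalurlopidkovi) add ka- … -ovi around the stem.
The other patterns: stems whose second-to-last letter is 'h' add the prefix no-; stems whose second-to-last letter is 'v' or 'z' insert -ak- after the first vowel.
So moblafudk → kamoblafudkovi.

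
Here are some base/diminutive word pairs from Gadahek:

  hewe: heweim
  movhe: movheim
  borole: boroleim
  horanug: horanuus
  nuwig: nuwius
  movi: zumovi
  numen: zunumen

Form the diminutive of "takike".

"takike" ends in -e. The stems ending in -e (hewe → heweim, movhe → movheim, borole → boroleim) add -im.
The other patterns: stems ending in -g drop the final letter and add -us; stems ending in -i or -n add the prefix zu-.
So takike → takikeim.

takikeim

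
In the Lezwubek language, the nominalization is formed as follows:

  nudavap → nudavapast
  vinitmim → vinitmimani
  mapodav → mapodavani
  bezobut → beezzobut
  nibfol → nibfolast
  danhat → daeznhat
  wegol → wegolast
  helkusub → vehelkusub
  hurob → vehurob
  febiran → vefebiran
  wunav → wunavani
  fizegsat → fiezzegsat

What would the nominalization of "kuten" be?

vekuten

mapodav and febiran both have last vowel 'a' yet inflect differently (mapodavani, vefebiran), so the last vowel is not what conditions the rule; the final letter is.
"kuten" ends in -n. The one such stem in the data (febiran → vefebiran) adds the prefix ve-, so the same rule applies.
The other patterns: stems ending in -m or -v add -ani; stems ending in -t insert -ez- after the first vowel; stems ending in -l or -p add -ast.
So kuten → vekuten.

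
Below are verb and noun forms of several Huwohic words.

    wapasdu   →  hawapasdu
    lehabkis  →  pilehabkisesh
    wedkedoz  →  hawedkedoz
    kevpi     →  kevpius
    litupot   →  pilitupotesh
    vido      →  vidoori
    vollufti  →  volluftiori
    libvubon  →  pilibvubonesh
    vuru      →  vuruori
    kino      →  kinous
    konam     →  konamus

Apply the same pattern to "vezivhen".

vezivhenori

vuru and wapasdu both end in -u yet inflect differently (vuruori, hawapasdu), so the final letter is not what conditions the rule; the first letter is.
"vezivhen" begins with v-. The stems beginning with v- (vuru → vuruori, vollufti → volluftiori, vido → vidoori) add -ori.
The other patterns: stems beginning with l- add pi- … -esh around the stem; stems beginning with w- add the prefix ha-; stems beginning with k- add -us.
So vezivhen → vezivhenori.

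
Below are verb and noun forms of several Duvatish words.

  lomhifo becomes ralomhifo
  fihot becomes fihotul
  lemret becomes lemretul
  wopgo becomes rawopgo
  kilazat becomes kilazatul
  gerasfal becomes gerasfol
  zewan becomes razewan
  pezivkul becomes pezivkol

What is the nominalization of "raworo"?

kilazat and gerasfal both have last vowel 'a' yet inflect differently (kilazatul, gerasfol), so the last vowel is not what conditions the rule; the final letter is.
"raworo" ends in -o. The stems ending in -o (wopgo → rawopgo, lomhifo → ralomhifo) add the prefix ra-.
So raworo → raraworo.

raraworo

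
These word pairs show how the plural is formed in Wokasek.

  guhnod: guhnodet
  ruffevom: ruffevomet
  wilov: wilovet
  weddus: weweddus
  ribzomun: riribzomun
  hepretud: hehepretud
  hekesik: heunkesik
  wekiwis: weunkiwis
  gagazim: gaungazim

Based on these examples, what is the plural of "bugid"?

buungid

guhnod and hepretud both end in -d yet inflect differently (guhnodet, hehepretud), so the final letter is not what conditions the rule; the last vowel is.
"bugid" has last vowel 'i'. The stems whose last vowel is 'i' (hekesik → heunkesik, wekiwis → weunkiwis, gagazim → gaungazim) insert -un- after the first vowel.
The other patterns: stems whose last vowel is 'o' add -et; stems whose last vowel is 'u' repeat the first consonant+vowel as a prefix.
So bugid → buungid.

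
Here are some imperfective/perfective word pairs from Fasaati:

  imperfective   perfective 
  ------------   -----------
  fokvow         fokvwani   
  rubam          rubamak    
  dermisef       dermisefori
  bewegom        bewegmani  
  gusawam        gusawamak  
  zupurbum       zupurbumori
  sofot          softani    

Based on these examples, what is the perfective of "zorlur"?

"zorlur" has last vowel 'u'. The one such stem in the data (zupurbum → zupurbumori) adds -ori, so the same rule applies.
The other patterns: stems whose last vowel is 'a' add -ak; stems whose last vowel is 'o' delete the last vowel and add -ani.
So zorlur → zorlurori.

zorlurori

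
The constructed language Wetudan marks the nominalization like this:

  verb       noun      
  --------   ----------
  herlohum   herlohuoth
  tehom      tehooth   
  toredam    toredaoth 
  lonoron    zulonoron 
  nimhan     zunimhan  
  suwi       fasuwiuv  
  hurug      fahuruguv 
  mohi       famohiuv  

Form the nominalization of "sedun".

zusedun

tehom and lonoron both have last vowel 'o' yet inflect differently (tehooth, zulonoron), so the last vowel is not what conditions the rule; the final letter is.
"sedun" ends in -n. The stems ending in -n (lonoron → zulonoron, nimhan → zunimhan) add the prefix zu-.
So sedun → zusedun.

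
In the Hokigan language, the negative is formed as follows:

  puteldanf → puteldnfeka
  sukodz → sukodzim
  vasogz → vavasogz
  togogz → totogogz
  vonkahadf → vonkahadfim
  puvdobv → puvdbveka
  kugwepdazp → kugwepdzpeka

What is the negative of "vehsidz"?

vehsidzim

"vehsidz" has second-to-last letter 'd'. The stems whose second-to-last letter is 'd' (sukodz → sukodzim, vonkahadf → vonkahadfim) add -im.
The other patterns: stems whose second-to-last letter is 'g' repeat the first consonant+vowel as a prefix; stems whose second-to-last letter is 'b', 'n' or 'z' delete the last vowel and add -eka.
So vehsidz → vehsidzim.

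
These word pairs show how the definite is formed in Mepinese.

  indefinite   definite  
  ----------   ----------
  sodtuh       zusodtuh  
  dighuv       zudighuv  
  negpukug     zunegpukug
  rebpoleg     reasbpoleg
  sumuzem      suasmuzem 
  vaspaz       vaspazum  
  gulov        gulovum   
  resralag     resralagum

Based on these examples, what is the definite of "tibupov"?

negpukug and rebpoleg both end in -g yet inflect differently (zunegpukug, reasbpoleg), so the final letter is not what conditions the rule; the last vowel is.
"tibupov" has last vowel 'o'. The one such stem in the data (gulov → gulovum) adds -um, so the same rule applies.
So tibupov → tibupovum.

tibupovum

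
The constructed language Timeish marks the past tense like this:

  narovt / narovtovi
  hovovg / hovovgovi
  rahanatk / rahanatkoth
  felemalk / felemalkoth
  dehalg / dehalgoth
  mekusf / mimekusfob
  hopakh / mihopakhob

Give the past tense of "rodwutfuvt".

hovovg and dehalg both end in -g yet inflect differently (hovovgovi, dehalgoth), so the final letter is not what conditions the rule; the second-to-last letter is.
"rodwutfuvt" has second-to-last letter 'v'. The stems whose second-to-last letter is 'v' (narovt → narovtovi, hovovg → hovovgovi) add -ovi.
The other patterns: stems whose second-to-last letter is 'l' or 't' add -oth; stems whose second-to-last letter is 'k' or 's' add mi- … -ob around the stem.
So rodwutfuvt → rodwutfuvtovi.

rodwutfuvtovi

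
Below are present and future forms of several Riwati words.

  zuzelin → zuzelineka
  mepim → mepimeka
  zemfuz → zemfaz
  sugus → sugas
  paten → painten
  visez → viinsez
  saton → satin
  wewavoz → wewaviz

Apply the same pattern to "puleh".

zuzelin and paten both end in -n yet inflect differently (zuzelineka, painten), so the final letter is not what conditions the rule; the last vowel is.
"puleh" has last vowel 'e'. The stems whose last vowel is 'e' (paten → painten, visez → viinsez) insert -in- after the first vowel.
So puleh → puinleh.

puinleh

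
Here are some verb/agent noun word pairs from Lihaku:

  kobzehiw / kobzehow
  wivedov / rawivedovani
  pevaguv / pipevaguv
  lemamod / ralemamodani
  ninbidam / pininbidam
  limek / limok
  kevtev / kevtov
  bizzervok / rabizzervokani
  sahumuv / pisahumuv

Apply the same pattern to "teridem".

"teridem" has last vowel 'e'. The stems whose last vowel is 'e' (kevtev → kevtov, limek → limok) change the last vowel to 'o'.
So teridem → teridom.

teridom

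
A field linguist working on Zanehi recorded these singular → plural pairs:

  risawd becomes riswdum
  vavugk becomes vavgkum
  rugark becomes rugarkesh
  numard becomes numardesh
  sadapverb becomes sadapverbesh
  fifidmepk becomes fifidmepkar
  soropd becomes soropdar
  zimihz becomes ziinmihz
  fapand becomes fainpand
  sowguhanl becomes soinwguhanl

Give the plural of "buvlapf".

vavugk and rugark both end in -k yet inflect differently (vavgkum, rugarkesh), so the final letter is not what conditions the rule; the second-to-last letter is.
"buvlapf" has second-to-last letter 'p'. The stems whose second-to-last letter is 'p' (fifidmepk → fifidmepkar, soropd → soropdar) add -ar.
So buvlapf → buvlapfar.

buvlapfar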